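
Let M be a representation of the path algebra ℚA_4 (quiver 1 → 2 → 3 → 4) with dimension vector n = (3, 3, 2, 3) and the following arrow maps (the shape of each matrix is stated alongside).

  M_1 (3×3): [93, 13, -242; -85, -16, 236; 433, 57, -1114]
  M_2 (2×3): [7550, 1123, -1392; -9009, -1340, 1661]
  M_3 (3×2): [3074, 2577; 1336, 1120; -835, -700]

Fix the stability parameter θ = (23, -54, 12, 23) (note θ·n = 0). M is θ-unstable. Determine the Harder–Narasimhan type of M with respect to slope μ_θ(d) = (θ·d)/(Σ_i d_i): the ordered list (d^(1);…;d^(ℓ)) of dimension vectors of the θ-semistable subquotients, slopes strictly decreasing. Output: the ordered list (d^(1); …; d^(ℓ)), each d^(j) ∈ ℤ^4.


Via rank(M_{q-1}∘⋯∘M_p): M ≅ I[1,2], I[1,4]^2, I[4,4].
μ_θ-semistable layers: μ^(1)=23; μ^(2)=12; μ^(3)=-31/2

((0, 0, 0, 3); (0, 0, 2, 0); (3, 3, 0, 0))


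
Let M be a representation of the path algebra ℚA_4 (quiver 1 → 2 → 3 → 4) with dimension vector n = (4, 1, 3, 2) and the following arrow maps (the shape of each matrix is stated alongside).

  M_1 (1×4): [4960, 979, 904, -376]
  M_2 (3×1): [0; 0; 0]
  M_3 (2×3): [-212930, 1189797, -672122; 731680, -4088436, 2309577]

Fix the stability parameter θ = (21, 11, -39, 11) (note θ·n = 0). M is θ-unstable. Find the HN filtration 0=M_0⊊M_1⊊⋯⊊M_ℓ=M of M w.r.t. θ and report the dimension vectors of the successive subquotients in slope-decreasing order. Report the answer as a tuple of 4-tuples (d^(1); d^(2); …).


Via rank(M_{q-1}∘⋯∘M_p): M ≅ I[1,1]^3, I[1,2], I[3,3], I[3,4]^2.
μ_θ-semistable layers: μ^(1)=21; μ^(2)=16; μ^(3)=11; μ^(4)=-39

((3, 0, 0, 0); (1, 1, 0, 0); (0, 0, 0, 2); (0, 0, 3, 0))


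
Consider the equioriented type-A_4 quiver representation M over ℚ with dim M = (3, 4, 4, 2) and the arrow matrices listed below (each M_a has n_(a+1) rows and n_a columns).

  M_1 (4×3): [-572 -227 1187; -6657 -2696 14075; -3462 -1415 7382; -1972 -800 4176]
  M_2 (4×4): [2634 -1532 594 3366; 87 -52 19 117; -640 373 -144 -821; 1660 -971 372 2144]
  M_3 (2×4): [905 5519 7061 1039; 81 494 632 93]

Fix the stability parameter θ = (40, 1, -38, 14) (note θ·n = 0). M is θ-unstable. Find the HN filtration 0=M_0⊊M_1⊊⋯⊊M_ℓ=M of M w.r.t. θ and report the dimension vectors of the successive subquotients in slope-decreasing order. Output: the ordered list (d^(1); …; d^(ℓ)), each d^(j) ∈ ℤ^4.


Barcode: M ≅ I[1,2], I[1,4]^2, I[2,3], I[3,3]. HN layers by μ_θ (5 steps, strictly decreasing):
  μ^(1)=41/2; μ^(2)=14; μ^(3)=1; μ^(4)=-37/2; μ^(5)=-38

((1, 1, 0, 0); (0, 0, 0, 2); (2, 2, 2, 0); (0, 1, 1, 0); (0, 0, 1, 0))


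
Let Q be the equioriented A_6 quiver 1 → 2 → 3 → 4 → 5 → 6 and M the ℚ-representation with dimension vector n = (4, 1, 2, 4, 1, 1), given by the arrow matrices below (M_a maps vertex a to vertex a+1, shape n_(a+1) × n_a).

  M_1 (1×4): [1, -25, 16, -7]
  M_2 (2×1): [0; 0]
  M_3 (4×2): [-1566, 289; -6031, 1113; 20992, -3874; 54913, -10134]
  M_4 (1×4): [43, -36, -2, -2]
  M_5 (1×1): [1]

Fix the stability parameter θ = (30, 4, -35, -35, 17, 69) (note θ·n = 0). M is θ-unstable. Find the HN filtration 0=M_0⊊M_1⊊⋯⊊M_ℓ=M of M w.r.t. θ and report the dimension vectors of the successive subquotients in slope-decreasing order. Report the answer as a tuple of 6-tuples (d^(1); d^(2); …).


Via rank(M_{q-1}∘⋯∘M_p): M ≅ I[1,1]^3, I[1,2], I[3,4], I[3,6], I[4,4]^2.
μ_θ-semistable layers: μ^(1)=69; μ^(2)=30; μ^(3)=17; μ^(4)=-35

((0, 0, 0, 0, 0, 1); (3, 0, 0, 0, 0, 0); (1, 1, 0, 0, 1, 0); (0, 0, 2, 4, 0, 0))


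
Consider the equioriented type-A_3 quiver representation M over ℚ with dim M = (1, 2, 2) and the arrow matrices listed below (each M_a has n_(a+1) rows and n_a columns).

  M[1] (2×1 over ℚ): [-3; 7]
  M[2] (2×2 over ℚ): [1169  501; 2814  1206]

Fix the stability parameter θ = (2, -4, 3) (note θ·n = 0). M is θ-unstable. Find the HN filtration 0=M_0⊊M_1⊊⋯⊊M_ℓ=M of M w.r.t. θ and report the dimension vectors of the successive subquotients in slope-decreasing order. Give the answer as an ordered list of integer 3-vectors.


Barcode: M ≅ I[1,2], I[2,3], I[3,3]. HN layers by μ_θ (3 steps, strictly decreasing):
  μ^(1)=3; μ^(2)=-1; μ^(3)=-4

((0, 0, 2); (1, 1, 0); (0, 1, 0))


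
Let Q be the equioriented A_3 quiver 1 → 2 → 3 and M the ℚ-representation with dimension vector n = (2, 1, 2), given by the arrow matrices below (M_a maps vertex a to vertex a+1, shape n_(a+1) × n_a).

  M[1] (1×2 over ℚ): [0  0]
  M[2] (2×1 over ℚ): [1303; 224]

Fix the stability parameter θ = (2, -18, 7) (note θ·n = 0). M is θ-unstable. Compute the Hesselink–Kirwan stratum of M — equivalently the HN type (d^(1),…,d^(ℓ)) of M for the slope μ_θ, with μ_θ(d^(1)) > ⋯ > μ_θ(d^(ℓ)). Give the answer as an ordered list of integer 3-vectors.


Interval decomposition of M: I[1,1]^2, I[2,3], I[3,3].
HN type (ℓ=3): μ^(1)=7; μ^(2)=2; μ^(3)=-18

((0, 0, 2); (2, 0, 0); (0, 1, 0))


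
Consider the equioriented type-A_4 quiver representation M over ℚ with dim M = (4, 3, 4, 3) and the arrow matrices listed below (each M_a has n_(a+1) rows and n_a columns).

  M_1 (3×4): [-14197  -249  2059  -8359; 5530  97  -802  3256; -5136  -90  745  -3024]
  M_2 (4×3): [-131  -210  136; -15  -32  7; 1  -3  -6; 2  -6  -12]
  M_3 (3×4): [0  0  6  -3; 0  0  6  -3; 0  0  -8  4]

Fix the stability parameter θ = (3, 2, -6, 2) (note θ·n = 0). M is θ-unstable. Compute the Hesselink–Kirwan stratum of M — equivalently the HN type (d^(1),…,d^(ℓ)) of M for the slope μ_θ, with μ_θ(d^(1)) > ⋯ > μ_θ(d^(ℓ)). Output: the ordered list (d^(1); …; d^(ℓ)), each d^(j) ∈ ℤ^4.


Via rank(M_{q-1}∘⋯∘M_p): M ≅ I[1,1], I[1,3]^3, I[3,4], I[4,4]^2.
μ_θ-semistable layers: μ^(1)=3; μ^(2)=2; μ^(3)=-1/3; μ^(4)=-6

((1, 0, 0, 0); (0, 0, 0, 3); (3, 3, 3, 0); (0, 0, 1, 0))


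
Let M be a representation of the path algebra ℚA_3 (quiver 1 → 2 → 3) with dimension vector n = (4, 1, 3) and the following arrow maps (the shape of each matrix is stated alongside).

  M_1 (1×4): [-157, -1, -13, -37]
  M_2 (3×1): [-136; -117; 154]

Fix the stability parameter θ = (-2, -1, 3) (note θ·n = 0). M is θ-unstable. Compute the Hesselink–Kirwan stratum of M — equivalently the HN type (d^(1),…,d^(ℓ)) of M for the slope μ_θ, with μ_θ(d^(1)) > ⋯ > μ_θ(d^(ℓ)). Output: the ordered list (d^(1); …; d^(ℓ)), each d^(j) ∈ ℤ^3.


Via rank(M_{q-1}∘⋯∘M_p): M ≅ I[1,1]^3, I[1,3], I[3,3]^2.
μ_θ-semistable layers: μ^(1)=3; μ^(2)=-1; μ^(3)=-2

((0, 0, 3); (0, 1, 0); (4, 0, 0))


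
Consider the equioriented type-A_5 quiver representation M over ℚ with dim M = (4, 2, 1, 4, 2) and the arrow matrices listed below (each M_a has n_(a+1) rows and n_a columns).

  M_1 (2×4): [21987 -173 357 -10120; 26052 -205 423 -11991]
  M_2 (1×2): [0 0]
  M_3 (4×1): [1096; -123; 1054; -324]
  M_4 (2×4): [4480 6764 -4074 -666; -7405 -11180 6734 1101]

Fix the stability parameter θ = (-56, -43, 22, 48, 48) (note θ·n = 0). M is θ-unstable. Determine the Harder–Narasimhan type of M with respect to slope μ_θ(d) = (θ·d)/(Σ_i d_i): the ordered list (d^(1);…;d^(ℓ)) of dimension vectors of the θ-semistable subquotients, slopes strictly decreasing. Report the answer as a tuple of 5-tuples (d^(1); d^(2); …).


Via rank(M_{q-1}∘⋯∘M_p): M ≅ I[1,1]^2, I[1,2]^2, I[3,5], I[4,4]^2, I[4,5].
μ_θ-semistable layers: μ^(1)=48; μ^(2)=22; μ^(3)=-43; μ^(4)=-56

((0, 0, 0, 4, 2); (0, 0, 1, 0, 0); (0, 2, 0, 0, 0); (4, 0, 0, 0, 0))


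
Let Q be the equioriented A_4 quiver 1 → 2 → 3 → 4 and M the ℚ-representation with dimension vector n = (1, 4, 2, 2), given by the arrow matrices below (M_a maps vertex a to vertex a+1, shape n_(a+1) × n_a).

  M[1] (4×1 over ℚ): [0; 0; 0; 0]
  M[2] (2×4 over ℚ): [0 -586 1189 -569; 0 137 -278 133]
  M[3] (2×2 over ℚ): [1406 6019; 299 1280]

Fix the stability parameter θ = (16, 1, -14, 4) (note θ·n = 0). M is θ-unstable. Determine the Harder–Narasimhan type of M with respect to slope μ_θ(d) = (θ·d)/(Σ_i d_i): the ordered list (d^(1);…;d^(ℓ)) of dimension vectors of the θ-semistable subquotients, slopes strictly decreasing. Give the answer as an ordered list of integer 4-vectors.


Interval decomposition of M: I[1,1], I[2,2]^2, I[2,4]^2.
HN type (ℓ=4): μ^(1)=16; μ^(2)=4; μ^(3)=1; μ^(4)=-13/2

((1, 0, 0, 0); (0, 0, 0, 2); (0, 2, 0, 0); (0, 2, 2, 0))


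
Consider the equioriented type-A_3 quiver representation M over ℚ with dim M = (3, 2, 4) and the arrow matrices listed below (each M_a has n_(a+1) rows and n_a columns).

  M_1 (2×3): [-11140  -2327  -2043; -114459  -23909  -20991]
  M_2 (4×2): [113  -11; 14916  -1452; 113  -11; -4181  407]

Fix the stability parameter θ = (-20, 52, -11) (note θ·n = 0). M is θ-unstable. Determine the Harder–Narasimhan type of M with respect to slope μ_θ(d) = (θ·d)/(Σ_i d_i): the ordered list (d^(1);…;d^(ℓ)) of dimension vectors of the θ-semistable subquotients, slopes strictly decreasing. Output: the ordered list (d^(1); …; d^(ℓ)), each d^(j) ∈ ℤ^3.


Via rank(M_{q-1}∘⋯∘M_p): M ≅ I[1,1], I[1,2], I[1,3], I[3,3]^3.
μ_θ-semistable layers: μ^(1)=52; μ^(2)=41/2; μ^(3)=-11; μ^(4)=-20

((0, 1, 0); (0, 1, 1); (0, 0, 3); (3, 0, 0))


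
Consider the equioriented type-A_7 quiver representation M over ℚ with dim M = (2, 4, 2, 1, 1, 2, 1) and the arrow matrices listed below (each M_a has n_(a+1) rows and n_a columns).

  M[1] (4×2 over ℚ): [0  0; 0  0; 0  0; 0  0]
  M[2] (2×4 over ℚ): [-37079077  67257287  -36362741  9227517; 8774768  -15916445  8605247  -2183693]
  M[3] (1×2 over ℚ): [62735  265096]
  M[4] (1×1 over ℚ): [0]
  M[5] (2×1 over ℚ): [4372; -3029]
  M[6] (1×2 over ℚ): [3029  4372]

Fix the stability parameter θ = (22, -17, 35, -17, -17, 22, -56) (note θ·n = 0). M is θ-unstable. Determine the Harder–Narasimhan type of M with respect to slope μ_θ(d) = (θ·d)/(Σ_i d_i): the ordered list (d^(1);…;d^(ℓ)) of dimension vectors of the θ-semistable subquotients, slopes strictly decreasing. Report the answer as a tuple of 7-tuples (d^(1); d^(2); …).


Interval decomposition of M: I[1,1]^2, I[2,2]^2, I[2,3], I[2,4], I[5,6], I[6,7].
HN type (ℓ=4): μ^(1)=35; μ^(2)=22; μ^(3)=9; μ^(4)=-17

((0, 0, 1, 0, 0, 0, 0); (2, 0, 0, 0, 0, 1, 0); (0, 0, 1, 1, 0, 0, 0); (0, 4, 0, 0, 1, 1, 1))


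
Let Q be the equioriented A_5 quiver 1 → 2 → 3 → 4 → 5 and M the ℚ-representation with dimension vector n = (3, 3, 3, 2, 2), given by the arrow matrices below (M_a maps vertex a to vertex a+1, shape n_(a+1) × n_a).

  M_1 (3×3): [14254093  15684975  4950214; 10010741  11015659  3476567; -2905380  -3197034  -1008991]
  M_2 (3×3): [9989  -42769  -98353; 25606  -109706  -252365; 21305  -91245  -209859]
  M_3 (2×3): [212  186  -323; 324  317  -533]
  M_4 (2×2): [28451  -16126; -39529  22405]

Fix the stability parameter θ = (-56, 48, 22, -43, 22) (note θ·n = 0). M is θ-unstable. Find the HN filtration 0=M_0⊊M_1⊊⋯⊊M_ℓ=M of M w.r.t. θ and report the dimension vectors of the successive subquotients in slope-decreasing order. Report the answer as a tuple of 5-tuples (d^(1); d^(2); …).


Via rank(M_{q-1}∘⋯∘M_p): M ≅ I[1,2], I[1,5]^2, I[3,3].
μ_θ-semistable layers: μ^(1)=48; μ^(2)=22; μ^(3)=9; μ^(4)=-56

((0, 1, 0, 0, 0); (0, 0, 1, 0, 2); (0, 2, 2, 2, 0); (3, 0, 0, 0, 0))


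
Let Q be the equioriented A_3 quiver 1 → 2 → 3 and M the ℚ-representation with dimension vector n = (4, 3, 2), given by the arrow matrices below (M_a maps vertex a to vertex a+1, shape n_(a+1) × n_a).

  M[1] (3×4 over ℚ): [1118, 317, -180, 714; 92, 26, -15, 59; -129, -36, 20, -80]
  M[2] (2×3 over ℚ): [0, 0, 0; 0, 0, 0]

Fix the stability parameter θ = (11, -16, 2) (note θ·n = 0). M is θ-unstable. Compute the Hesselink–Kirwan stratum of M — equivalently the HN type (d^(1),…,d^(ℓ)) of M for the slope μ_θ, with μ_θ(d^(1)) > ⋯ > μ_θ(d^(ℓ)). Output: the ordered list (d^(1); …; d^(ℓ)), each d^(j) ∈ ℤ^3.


Via rank(M_{q-1}∘⋯∘M_p): M ≅ I[1,1], I[1,2]^3, I[3,3]^2.
μ_θ-semistable layers: μ^(1)=11; μ^(2)=2; μ^(3)=-5/2

((1, 0, 0); (0, 0, 2); (3, 3, 0))


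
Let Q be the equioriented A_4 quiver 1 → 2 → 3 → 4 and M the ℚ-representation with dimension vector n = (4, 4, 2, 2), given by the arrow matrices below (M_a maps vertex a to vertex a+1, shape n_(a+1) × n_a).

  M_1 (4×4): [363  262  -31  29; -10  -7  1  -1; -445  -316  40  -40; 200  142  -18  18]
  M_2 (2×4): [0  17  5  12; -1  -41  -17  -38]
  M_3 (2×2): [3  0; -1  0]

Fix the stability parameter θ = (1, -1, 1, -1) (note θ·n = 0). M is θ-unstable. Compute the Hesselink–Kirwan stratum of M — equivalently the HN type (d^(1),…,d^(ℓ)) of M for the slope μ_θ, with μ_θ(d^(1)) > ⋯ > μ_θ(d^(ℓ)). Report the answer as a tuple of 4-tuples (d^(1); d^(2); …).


Via rank(M_{q-1}∘⋯∘M_p): M ≅ I[1,1], I[1,2], I[1,3], I[1,4], I[2,2], I[4,4].
μ_θ-semistable layers: μ^(1)=1; μ^(2)=0; μ^(3)=-1

((1, 0, 1, 0); (3, 3, 1, 1); (0, 1, 0, 1))


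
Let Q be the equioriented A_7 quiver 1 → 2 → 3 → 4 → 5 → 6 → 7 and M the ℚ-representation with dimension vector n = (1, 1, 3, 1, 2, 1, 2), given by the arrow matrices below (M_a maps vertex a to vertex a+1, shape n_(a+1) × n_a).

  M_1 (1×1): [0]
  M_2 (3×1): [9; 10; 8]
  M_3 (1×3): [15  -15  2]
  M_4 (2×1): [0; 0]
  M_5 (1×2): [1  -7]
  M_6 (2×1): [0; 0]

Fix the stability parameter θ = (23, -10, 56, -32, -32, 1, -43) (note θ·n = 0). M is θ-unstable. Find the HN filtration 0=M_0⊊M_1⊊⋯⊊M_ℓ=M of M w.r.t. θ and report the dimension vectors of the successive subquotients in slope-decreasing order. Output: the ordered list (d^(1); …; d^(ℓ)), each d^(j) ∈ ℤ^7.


Interval decomposition of M: I[1,1], I[2,4], I[3,3]^2, I[5,5], I[5,6], I[7,7]^2.
HN type (ℓ=7): μ^(1)=56; μ^(2)=23; μ^(3)=12; μ^(4)=1; μ^(5)=-10; μ^(6)=-32; μ^(7)=-43

((0, 0, 2, 0, 0, 0, 0); (1, 0, 0, 0, 0, 0, 0); (0, 0, 1, 1, 0, 0, 0); (0, 0, 0, 0, 0, 1, 0); (0, 1, 0, 0, 0, 0, 0); (0, 0, 0, 0, 2, 0, 0); (0, 0, 0, 0, 0, 0, 2))


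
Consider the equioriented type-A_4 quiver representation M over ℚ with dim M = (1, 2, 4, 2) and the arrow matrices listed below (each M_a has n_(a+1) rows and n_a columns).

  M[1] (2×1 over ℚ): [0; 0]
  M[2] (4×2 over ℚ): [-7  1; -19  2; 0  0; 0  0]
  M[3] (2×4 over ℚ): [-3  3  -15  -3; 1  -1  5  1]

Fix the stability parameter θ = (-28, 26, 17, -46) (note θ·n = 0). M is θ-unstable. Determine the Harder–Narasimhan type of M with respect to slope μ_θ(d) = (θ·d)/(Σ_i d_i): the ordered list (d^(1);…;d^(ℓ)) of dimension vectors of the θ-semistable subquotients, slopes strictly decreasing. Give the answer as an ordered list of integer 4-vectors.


Barcode: M ≅ I[1,1], I[2,3], I[2,4], I[3,3]^2, I[4,4]. HN layers by μ_θ (5 steps, strictly decreasing):
  μ^(1)=43/2; μ^(2)=17; μ^(3)=-1; μ^(4)=-28; μ^(5)=-46

((0, 1, 1, 0); (0, 0, 2, 0); (0, 1, 1, 1); (1, 0, 0, 0); (0, 0, 0, 1))


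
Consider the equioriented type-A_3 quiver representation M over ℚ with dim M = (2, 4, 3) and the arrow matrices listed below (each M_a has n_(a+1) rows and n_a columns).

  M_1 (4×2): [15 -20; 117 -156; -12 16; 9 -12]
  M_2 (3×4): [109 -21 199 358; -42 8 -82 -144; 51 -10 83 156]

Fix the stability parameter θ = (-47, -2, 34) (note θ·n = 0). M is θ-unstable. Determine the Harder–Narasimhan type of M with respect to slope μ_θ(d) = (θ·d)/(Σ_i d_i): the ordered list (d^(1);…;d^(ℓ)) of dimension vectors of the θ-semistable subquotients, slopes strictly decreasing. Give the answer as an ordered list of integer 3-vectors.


Barcode: M ≅ I[1,1], I[1,3], I[2,2]^2, I[2,3], I[3,3]. HN layers by μ_θ (3 steps, strictly decreasing):
  μ^(1)=34; μ^(2)=-2; μ^(3)=-47

((0, 0, 3); (0, 4, 0); (2, 0, 0))


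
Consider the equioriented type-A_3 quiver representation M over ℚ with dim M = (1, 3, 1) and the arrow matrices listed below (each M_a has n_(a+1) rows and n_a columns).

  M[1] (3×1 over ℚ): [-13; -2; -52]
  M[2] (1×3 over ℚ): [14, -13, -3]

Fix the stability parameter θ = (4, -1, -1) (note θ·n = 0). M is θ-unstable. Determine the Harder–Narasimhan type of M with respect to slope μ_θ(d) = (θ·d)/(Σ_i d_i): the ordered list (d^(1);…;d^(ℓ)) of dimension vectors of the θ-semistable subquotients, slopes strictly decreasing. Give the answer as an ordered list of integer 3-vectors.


Interval decomposition of M: I[1,2], I[2,2], I[2,3].
HN type (ℓ=2): μ^(1)=3/2; μ^(2)=-1

((1, 1, 0); (0, 2, 1))


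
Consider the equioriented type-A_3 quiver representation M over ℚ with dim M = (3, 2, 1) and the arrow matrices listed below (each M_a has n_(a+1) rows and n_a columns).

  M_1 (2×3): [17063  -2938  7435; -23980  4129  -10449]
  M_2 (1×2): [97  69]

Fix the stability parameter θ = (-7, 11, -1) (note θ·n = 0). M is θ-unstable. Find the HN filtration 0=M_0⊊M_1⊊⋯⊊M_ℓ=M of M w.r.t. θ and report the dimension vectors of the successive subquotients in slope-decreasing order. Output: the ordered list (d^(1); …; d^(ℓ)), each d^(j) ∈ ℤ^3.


Barcode: M ≅ I[1,1], I[1,2], I[1,3]. HN layers by μ_θ (3 steps, strictly decreasing):
  μ^(1)=11; μ^(2)=5; μ^(3)=-7

((0, 1, 0); (0, 1, 1); (3, 0, 0))


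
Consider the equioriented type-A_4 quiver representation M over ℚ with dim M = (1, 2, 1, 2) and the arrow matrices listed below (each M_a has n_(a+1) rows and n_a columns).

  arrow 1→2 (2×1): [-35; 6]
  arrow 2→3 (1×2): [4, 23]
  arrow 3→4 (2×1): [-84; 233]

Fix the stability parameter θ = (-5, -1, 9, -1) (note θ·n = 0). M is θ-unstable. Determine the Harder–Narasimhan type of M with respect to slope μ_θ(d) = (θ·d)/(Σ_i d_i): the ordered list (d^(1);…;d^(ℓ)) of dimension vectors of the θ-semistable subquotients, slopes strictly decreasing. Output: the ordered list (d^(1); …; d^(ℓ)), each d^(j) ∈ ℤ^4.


Via rank(M_{q-1}∘⋯∘M_p): M ≅ I[1,4], I[2,2], I[4,4].
μ_θ-semistable layers: μ^(1)=4; μ^(2)=-1; μ^(3)=-5

((0, 0, 1, 1); (0, 2, 0, 1); (1, 0, 0, 0))


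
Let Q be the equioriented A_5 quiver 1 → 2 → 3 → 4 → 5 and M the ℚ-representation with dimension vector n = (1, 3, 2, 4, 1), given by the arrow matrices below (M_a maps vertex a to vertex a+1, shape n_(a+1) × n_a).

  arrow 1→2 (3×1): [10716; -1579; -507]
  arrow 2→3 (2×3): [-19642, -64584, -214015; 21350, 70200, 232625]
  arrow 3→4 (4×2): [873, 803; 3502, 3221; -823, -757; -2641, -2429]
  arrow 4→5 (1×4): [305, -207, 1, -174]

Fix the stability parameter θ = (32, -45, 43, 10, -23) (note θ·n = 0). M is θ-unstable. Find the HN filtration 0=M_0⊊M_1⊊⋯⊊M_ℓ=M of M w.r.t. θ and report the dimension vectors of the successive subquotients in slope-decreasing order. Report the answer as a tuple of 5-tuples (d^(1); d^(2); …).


Barcode: M ≅ I[1,5], I[2,2]^2, I[3,4], I[4,4]^2. HN layers by μ_θ (4 steps, strictly decreasing):
  μ^(1)=53/2; μ^(2)=10; μ^(3)=-13/2; μ^(4)=-45

((0, 0, 1, 1, 0); (0, 0, 1, 3, 1); (1, 1, 0, 0, 0); (0, 2, 0, 0, 0))


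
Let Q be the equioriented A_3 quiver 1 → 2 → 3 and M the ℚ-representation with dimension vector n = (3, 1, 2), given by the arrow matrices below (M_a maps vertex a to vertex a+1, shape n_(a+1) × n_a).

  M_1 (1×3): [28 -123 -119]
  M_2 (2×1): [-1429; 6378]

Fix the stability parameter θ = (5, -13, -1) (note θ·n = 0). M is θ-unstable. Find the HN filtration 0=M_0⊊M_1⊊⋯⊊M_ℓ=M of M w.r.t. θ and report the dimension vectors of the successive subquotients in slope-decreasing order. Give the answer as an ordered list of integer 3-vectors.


Via rank(M_{q-1}∘⋯∘M_p): M ≅ I[1,1]^2, I[1,3], I[3,3].
μ_θ-semistable layers: μ^(1)=5; μ^(2)=-1; μ^(3)=-4

((2, 0, 0); (0, 0, 2); (1, 1, 0))


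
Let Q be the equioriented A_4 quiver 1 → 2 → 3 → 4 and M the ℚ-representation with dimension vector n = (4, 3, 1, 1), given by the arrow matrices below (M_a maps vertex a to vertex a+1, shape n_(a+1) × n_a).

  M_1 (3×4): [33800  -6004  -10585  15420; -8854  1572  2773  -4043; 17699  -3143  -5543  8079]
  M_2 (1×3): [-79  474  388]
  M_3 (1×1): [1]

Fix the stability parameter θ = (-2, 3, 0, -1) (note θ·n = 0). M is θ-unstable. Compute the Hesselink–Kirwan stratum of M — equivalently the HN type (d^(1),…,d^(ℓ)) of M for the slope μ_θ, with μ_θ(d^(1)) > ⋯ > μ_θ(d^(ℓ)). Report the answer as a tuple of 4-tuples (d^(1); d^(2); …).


Interval decomposition of M: I[1,1], I[1,2]^2, I[1,4].
HN type (ℓ=3): μ^(1)=3; μ^(2)=2/3; μ^(3)=-2

((0, 2, 0, 0); (0, 1, 1, 1); (4, 0, 0, 0))


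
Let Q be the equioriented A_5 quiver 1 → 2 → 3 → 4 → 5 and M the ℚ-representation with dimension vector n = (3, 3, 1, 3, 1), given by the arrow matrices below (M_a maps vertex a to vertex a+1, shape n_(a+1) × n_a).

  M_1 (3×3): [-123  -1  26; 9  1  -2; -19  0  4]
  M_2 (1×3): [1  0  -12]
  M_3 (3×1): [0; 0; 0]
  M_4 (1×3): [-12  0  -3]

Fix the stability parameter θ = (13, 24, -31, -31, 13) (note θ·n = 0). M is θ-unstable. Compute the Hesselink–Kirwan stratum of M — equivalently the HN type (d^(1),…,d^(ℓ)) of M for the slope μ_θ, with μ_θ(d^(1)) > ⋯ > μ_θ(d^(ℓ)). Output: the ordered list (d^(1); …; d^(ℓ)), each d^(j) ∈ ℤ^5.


Barcode: M ≅ I[1,1], I[1,2], I[1,3], I[2,2], I[4,4]^2, I[4,5]. HN layers by μ_θ (4 steps, strictly decreasing):
  μ^(1)=24; μ^(2)=13; μ^(3)=2; μ^(4)=-31

((0, 2, 0, 0, 0); (2, 0, 0, 0, 1); (1, 1, 1, 0, 0); (0, 0, 0, 3, 0))


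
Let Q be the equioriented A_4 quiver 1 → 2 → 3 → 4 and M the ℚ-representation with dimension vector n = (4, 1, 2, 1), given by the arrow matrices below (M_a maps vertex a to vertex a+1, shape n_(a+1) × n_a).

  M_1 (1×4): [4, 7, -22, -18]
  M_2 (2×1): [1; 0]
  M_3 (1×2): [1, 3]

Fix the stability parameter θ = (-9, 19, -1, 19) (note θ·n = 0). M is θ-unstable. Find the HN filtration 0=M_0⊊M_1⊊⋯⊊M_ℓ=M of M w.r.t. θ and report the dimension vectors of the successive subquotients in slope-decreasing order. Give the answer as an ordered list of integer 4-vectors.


Barcode: M ≅ I[1,1]^3, I[1,4], I[3,3]. HN layers by μ_θ (4 steps, strictly decreasing):
  μ^(1)=19; μ^(2)=9; μ^(3)=-1; μ^(4)=-9

((0, 0, 0, 1); (0, 1, 1, 0); (0, 0, 1, 0); (4, 0, 0, 0))


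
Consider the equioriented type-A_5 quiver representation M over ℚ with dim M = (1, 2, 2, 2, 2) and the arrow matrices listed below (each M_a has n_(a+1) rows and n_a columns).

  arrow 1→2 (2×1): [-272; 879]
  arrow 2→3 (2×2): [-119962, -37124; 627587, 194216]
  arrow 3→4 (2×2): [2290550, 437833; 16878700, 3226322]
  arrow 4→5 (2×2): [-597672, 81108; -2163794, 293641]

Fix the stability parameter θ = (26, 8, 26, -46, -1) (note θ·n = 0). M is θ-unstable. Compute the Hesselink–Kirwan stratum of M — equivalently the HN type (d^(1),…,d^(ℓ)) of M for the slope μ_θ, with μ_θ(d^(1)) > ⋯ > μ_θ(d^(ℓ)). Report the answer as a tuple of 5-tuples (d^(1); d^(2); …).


Barcode: M ≅ I[1,3], I[2,4], I[4,5], I[5,5]. HN layers by μ_θ (5 steps, strictly decreasing):
  μ^(1)=26; μ^(2)=17; μ^(3)=-1; μ^(4)=-4; μ^(5)=-46

((0, 0, 1, 0, 0); (1, 1, 0, 0, 0); (0, 0, 0, 0, 2); (0, 1, 1, 1, 0); (0, 0, 0, 1, 0))


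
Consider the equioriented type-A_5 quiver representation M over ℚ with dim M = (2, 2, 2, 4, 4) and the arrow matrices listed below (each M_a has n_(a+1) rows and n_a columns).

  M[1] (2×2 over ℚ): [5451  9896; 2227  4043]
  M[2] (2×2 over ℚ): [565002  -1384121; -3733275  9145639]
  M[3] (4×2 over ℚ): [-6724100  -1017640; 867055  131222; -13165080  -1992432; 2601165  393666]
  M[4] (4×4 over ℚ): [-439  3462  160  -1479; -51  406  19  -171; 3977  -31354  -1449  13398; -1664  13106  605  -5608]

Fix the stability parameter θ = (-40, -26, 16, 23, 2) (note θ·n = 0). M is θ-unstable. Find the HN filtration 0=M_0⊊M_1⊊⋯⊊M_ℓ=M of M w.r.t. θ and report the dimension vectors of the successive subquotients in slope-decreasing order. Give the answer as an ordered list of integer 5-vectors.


Interval decomposition of M: I[1,3], I[1,5], I[4,5]^3.
HN type (ℓ=5): μ^(1)=16; μ^(2)=41/3; μ^(3)=25/2; μ^(4)=-26; μ^(5)=-40

((0, 0, 1, 0, 0); (0, 0, 1, 1, 1); (0, 0, 0, 3, 3); (0, 2, 0, 0, 0); (2, 0, 0, 0, 0))


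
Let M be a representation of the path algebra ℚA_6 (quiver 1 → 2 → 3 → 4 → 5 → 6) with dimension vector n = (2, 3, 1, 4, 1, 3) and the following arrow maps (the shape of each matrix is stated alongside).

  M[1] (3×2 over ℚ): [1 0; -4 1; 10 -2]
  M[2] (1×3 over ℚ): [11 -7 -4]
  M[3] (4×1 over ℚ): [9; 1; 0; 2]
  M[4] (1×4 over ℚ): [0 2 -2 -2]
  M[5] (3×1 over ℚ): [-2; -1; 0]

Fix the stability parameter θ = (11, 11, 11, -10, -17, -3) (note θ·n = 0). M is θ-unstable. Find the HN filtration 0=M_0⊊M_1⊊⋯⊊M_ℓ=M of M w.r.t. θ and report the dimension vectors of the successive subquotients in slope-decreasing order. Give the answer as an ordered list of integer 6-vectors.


Barcode: M ≅ I[1,2], I[1,6], I[2,2], I[4,4]^3, I[6,6]^2. HN layers by μ_θ (4 steps, strictly decreasing):
  μ^(1)=11; μ^(2)=1/2; μ^(3)=-3; μ^(4)=-10

((1, 2, 0, 0, 0, 0); (1, 1, 1, 1, 1, 1); (0, 0, 0, 0, 0, 2); (0, 0, 0, 3, 0, 0))


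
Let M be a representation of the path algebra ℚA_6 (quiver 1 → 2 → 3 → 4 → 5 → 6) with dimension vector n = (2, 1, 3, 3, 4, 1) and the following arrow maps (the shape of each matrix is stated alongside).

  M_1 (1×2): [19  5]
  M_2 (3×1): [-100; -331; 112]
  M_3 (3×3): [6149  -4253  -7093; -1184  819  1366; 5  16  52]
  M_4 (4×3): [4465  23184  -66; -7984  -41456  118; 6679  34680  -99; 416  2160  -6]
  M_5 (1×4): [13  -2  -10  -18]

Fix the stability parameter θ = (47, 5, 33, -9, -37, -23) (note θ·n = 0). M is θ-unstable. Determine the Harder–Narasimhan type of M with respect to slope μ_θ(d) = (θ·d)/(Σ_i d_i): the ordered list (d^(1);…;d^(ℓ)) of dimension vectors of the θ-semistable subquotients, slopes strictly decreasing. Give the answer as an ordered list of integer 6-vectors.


Barcode: M ≅ I[1,1], I[1,6], I[3,4], I[3,5], I[5,5]^2. HN layers by μ_θ (5 steps, strictly decreasing):
  μ^(1)=47; μ^(2)=12; μ^(3)=8/3; μ^(4)=-13/3; μ^(5)=-37

((1, 0, 0, 0, 0, 0); (0, 0, 1, 1, 0, 0); (1, 1, 1, 1, 1, 1); (0, 0, 1, 1, 1, 0); (0, 0, 0, 0, 2, 0))


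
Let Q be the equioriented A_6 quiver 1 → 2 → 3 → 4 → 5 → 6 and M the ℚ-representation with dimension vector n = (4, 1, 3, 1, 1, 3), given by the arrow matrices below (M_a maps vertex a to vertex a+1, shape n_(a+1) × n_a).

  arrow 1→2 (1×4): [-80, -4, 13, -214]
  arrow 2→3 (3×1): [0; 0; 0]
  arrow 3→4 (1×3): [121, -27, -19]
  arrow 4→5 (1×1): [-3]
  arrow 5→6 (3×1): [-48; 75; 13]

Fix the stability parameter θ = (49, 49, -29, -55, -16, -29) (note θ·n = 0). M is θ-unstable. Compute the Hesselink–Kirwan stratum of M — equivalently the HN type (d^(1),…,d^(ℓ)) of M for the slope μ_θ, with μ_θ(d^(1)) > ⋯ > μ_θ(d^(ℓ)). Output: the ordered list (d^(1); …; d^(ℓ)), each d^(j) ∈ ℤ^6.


Barcode: M ≅ I[1,1]^3, I[1,2], I[3,3]^2, I[3,6], I[6,6]^2. HN layers by μ_θ (4 steps, strictly decreasing):
  μ^(1)=49; μ^(2)=-45/2; μ^(3)=-29; μ^(4)=-42

((4, 1, 0, 0, 0, 0); (0, 0, 0, 0, 1, 1); (0, 0, 2, 0, 0, 2); (0, 0, 1, 1, 0, 0))


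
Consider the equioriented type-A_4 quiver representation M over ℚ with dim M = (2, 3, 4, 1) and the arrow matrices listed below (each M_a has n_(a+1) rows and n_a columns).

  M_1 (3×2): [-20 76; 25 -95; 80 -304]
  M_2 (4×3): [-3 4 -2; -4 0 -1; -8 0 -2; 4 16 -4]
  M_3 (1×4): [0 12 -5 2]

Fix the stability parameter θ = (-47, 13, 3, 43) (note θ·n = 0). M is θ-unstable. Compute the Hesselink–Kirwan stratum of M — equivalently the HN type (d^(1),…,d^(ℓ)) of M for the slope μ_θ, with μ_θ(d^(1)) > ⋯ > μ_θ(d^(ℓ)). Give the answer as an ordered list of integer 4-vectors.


Interval decomposition of M: I[1,1], I[1,2], I[2,3], I[2,4], I[3,3]^2.
HN type (ℓ=5): μ^(1)=43; μ^(2)=13; μ^(3)=8; μ^(4)=3; μ^(5)=-47

((0, 0, 0, 1); (0, 1, 0, 0); (0, 2, 2, 0); (0, 0, 2, 0); (2, 0, 0, 0))


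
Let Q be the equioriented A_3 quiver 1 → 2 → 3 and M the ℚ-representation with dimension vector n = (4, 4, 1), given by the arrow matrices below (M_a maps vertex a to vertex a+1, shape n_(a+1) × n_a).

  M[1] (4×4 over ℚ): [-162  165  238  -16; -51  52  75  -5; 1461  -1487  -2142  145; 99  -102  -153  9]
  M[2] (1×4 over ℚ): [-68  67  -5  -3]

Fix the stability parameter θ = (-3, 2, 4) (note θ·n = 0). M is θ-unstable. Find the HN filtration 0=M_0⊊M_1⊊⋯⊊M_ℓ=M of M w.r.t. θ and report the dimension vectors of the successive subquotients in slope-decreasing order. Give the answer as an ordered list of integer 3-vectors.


Via rank(M_{q-1}∘⋯∘M_p): M ≅ I[1,1], I[1,2]^2, I[1,3], I[2,2].
μ_θ-semistable layers: μ^(1)=4; μ^(2)=2; μ^(3)=-3

((0, 0, 1); (0, 4, 0); (4, 0, 0))


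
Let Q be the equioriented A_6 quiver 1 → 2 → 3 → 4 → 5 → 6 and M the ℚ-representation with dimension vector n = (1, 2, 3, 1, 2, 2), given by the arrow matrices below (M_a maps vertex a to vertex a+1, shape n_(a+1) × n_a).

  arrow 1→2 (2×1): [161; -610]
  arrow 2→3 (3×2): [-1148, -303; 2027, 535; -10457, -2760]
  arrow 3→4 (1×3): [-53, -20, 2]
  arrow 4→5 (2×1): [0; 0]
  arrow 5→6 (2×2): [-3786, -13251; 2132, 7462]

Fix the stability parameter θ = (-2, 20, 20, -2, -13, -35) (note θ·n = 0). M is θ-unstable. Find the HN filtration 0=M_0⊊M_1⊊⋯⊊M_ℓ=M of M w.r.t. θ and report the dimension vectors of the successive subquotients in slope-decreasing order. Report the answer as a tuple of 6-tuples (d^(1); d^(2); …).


Via rank(M_{q-1}∘⋯∘M_p): M ≅ I[1,3], I[2,4], I[3,3], I[5,5], I[5,6], I[6,6].
μ_θ-semistable layers: μ^(1)=20; μ^(2)=38/3; μ^(3)=-2; μ^(4)=-13; μ^(5)=-24; μ^(6)=-35

((0, 1, 2, 0, 0, 0); (0, 1, 1, 1, 0, 0); (1, 0, 0, 0, 0, 0); (0, 0, 0, 0, 1, 0); (0, 0, 0, 0, 1, 1); (0, 0, 0, 0, 0, 1))


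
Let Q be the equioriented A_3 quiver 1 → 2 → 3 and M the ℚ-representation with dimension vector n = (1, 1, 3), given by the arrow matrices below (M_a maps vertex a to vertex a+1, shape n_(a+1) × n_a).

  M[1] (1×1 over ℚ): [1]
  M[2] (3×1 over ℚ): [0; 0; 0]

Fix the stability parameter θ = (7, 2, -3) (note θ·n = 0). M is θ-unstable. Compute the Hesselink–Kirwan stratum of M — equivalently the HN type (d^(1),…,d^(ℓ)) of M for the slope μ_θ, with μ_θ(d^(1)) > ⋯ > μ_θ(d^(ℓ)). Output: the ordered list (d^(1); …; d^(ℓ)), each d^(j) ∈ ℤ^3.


Interval decomposition of M: I[1,2], I[3,3]^3.
HN type (ℓ=2): μ^(1)=9/2; μ^(2)=-3

((1, 1, 0); (0, 0, 3))


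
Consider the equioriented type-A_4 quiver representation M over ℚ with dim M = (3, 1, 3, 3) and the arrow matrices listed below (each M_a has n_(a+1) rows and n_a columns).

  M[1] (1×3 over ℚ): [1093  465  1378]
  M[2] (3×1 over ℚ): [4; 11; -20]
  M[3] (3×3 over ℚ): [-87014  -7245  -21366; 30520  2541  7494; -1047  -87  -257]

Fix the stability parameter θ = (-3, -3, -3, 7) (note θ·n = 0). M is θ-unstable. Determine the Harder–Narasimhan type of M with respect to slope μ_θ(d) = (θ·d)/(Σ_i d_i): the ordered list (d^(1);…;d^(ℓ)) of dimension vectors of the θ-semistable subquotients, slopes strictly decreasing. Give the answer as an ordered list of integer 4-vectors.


Interval decomposition of M: I[1,1]^2, I[1,4], I[3,4]^2.
HN type (ℓ=2): μ^(1)=7; μ^(2)=-3

((0, 0, 0, 3); (3, 1, 3, 0))


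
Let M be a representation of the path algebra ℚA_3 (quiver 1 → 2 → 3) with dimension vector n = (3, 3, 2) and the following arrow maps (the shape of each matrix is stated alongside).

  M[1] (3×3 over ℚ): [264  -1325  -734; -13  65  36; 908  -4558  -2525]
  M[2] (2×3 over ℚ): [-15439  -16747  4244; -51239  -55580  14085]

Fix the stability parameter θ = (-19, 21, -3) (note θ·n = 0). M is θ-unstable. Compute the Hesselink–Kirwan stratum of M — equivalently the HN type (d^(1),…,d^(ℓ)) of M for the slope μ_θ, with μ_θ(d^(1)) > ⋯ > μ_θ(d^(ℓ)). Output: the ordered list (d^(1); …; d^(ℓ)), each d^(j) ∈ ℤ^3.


Interval decomposition of M: I[1,2], I[1,3]^2.
HN type (ℓ=3): μ^(1)=21; μ^(2)=9; μ^(3)=-19

((0, 1, 0); (0, 2, 2); (3, 0, 0))


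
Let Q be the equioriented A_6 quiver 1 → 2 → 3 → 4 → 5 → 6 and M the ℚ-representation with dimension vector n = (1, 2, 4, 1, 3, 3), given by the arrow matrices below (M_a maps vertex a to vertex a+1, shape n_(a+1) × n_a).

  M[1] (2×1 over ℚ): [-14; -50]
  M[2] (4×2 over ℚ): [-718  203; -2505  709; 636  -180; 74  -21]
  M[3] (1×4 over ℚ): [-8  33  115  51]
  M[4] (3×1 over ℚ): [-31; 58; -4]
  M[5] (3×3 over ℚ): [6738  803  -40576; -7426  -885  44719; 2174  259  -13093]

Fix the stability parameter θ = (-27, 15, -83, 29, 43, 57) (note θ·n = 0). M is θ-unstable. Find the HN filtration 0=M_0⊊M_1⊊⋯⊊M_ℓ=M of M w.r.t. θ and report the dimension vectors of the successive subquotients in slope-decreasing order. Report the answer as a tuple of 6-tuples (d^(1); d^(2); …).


Interval decomposition of M: I[1,5], I[2,3], I[3,3]^2, I[5,6]^2, I[6,6].
HN type (ℓ=6): μ^(1)=57; μ^(2)=43; μ^(3)=29; μ^(4)=-95/3; μ^(5)=-34; μ^(6)=-83

((0, 0, 0, 0, 0, 3); (0, 0, 0, 0, 3, 0); (0, 0, 0, 1, 0, 0); (1, 1, 1, 0, 0, 0); (0, 1, 1, 0, 0, 0); (0, 0, 2, 0, 0, 0))


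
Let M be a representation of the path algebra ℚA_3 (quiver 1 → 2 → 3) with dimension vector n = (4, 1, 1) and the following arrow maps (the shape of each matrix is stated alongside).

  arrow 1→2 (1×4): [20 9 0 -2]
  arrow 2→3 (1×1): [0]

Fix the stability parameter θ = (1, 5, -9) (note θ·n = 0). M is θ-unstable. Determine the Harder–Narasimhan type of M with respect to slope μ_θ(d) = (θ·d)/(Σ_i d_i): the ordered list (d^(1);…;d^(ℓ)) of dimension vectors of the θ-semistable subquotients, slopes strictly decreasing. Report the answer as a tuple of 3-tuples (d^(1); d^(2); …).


Interval decomposition of M: I[1,1]^3, I[1,2], I[3,3].
HN type (ℓ=3): μ^(1)=5; μ^(2)=1; μ^(3)=-9

((0, 1, 0); (4, 0, 0); (0, 0, 1))


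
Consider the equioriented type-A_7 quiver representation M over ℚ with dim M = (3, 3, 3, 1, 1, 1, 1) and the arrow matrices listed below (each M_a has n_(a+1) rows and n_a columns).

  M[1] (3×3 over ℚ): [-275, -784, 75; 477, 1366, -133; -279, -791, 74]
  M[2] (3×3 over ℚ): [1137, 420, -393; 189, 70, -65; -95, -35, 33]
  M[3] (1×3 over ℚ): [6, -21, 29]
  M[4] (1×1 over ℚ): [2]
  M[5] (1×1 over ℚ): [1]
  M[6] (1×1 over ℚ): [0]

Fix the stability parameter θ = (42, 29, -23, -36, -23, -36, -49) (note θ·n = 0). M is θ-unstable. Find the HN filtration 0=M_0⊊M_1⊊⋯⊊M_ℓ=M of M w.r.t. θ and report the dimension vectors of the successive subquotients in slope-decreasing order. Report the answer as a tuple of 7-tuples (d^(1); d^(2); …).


Interval decomposition of M: I[1,2], I[1,3], I[1,6], I[3,3], I[7,7].
HN type (ℓ=5): μ^(1)=71/2; μ^(2)=16; μ^(3)=-47/6; μ^(4)=-23; μ^(5)=-49

((1, 1, 0, 0, 0, 0, 0); (1, 1, 1, 0, 0, 0, 0); (1, 1, 1, 1, 1, 1, 0); (0, 0, 1, 0, 0, 0, 0); (0, 0, 0, 0, 0, 0, 1))


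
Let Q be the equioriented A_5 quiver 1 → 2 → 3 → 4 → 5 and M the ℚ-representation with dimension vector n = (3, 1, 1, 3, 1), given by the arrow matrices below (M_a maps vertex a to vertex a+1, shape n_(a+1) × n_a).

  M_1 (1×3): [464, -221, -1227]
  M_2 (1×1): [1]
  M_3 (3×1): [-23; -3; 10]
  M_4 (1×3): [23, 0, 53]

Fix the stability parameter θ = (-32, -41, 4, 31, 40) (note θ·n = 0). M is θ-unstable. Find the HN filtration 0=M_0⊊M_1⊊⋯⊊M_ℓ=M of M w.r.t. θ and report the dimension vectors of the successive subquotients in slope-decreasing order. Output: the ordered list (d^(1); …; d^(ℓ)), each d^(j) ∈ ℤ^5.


Interval decomposition of M: I[1,1]^2, I[1,5], I[4,4]^2.
HN type (ℓ=5): μ^(1)=40; μ^(2)=31; μ^(3)=4; μ^(4)=-32; μ^(5)=-73/2

((0, 0, 0, 0, 1); (0, 0, 0, 3, 0); (0, 0, 1, 0, 0); (2, 0, 0, 0, 0); (1, 1, 0, 0, 0))


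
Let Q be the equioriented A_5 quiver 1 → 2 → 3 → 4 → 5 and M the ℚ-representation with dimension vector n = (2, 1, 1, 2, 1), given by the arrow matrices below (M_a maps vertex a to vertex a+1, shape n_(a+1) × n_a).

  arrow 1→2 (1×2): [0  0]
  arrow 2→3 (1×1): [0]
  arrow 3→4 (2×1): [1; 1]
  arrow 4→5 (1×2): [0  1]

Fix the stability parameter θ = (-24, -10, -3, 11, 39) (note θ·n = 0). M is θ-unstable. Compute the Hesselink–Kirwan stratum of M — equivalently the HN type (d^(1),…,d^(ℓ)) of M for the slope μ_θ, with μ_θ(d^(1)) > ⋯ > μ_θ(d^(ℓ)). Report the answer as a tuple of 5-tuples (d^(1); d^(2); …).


Interval decomposition of M: I[1,1]^2, I[2,2], I[3,5], I[4,4].
HN type (ℓ=5): μ^(1)=39; μ^(2)=11; μ^(3)=-3; μ^(4)=-10; μ^(5)=-24

((0, 0, 0, 0, 1); (0, 0, 0, 2, 0); (0, 0, 1, 0, 0); (0, 1, 0, 0, 0); (2, 0, 0, 0, 0))


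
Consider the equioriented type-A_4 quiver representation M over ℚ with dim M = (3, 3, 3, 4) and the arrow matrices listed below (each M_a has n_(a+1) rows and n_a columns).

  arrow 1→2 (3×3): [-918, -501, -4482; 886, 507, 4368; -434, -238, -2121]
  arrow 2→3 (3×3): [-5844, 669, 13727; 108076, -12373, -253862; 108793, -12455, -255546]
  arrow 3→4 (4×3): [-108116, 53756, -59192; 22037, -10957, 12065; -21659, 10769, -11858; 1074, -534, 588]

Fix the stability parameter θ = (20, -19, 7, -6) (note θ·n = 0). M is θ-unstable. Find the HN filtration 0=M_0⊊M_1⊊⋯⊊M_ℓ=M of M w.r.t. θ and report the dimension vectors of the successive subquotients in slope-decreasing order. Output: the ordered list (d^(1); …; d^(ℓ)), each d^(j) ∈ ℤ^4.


Barcode: M ≅ I[1,1], I[1,3], I[1,4], I[2,4], I[4,4]^2. HN layers by μ_θ (5 steps, strictly decreasing):
  μ^(1)=20; μ^(2)=7; μ^(3)=1/2; μ^(4)=-6; μ^(5)=-19

((1, 0, 0, 0); (0, 0, 1, 0); (2, 2, 2, 2); (0, 0, 0, 2); (0, 1, 0, 0))


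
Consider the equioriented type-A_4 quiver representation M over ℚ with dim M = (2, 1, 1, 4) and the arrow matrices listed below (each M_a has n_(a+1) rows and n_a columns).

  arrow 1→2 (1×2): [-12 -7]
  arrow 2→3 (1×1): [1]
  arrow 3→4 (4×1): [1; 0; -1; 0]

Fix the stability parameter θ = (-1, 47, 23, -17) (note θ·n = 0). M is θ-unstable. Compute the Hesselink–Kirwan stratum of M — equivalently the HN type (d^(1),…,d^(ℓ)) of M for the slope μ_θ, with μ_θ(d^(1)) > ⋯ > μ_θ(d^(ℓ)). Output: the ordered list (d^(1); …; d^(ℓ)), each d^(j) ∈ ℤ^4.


Interval decomposition of M: I[1,1], I[1,4], I[4,4]^3.
HN type (ℓ=3): μ^(1)=53/3; μ^(2)=-1; μ^(3)=-17

((0, 1, 1, 1); (2, 0, 0, 0); (0, 0, 0, 3))


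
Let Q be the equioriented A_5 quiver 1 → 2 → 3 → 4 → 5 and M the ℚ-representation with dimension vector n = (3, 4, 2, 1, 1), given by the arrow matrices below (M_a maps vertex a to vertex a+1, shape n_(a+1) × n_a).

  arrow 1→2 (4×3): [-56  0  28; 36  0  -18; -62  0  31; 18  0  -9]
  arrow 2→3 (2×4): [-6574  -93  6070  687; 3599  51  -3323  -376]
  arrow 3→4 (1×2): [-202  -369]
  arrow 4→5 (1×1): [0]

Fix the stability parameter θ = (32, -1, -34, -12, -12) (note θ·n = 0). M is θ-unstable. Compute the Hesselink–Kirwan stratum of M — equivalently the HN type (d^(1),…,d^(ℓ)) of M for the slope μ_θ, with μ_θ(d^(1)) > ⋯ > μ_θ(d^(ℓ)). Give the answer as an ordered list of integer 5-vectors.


Interval decomposition of M: I[1,1]^2, I[1,4], I[2,2]^2, I[2,3], I[5,5].
HN type (ℓ=5): μ^(1)=32; μ^(2)=-1; μ^(3)=-15/4; μ^(4)=-12; μ^(5)=-35/2

((2, 0, 0, 0, 0); (0, 2, 0, 0, 0); (1, 1, 1, 1, 0); (0, 0, 0, 0, 1); (0, 1, 1, 0, 0))


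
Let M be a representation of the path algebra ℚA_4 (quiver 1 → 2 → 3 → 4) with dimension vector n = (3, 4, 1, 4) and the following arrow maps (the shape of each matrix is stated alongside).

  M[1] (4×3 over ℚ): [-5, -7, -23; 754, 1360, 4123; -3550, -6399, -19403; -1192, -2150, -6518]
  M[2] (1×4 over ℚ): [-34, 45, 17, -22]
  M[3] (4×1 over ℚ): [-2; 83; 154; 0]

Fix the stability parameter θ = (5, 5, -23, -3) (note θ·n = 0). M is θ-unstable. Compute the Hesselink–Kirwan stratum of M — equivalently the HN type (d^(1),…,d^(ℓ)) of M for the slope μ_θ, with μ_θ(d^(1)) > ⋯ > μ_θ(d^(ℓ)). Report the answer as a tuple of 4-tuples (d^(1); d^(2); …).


Barcode: M ≅ I[1,2]^2, I[1,4], I[2,2], I[4,4]^3. HN layers by μ_θ (3 steps, strictly decreasing):
  μ^(1)=5; μ^(2)=-3; μ^(3)=-13/3

((2, 3, 0, 0); (0, 0, 0, 4); (1, 1, 1, 0))
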